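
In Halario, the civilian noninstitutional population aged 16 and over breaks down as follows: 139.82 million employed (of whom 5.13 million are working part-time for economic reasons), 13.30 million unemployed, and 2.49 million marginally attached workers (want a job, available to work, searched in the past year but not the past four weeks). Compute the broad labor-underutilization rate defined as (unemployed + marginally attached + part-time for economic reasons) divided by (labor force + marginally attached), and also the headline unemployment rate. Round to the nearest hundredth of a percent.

Labor force = 139.82 + 13.30 = 153.12 million.
Numerator = 13.30 + 2.49 + 5.13 = 20.92 million.
Denominator = 153.12 + 2.49 = 155.61 million.
Broad rate = 20.92 / 155.61 = 13.44%.
Headline unemployment rate = 13.30 / 153.12 = 8.69%.

Broad underutilization rate ≈ 13.44%; headline unemployment rate ≈ 8.69%.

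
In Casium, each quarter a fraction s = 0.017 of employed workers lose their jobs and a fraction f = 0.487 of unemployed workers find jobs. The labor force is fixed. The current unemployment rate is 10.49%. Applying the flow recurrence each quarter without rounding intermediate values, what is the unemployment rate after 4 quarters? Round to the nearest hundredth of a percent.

Unemployment rate after four quarters ≈ 3.80%.

With a fixed labor force, u_{t+1} = u_t + s·(1−u_t) − f·u_t = u_t·(1−s−f) + s.
Here 1−s−f = 0.496 and s = 0.017.
u_1 = 0.104900 × 0.496 + 0.017 = 0.069030.
u_2 = 0.069030 × 0.496 + 0.017 = 0.051239.
u_3 = 0.051239 × 0.496 + 0.017 = 0.042415.
u_4 = 0.042415 × 0.496 + 0.017 = 0.038038.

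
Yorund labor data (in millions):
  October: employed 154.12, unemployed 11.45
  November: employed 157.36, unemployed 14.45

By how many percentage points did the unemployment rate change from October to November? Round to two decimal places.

The unemployment rate changed by +1.49 percentage points.

October: labor force = 154.12 + 11.45 = 165.57; u = 11.45/165.57 = 6.92%.
November: labor force = 157.36 + 14.45 = 171.81; u = 14.45/171.81 = 8.41%.
Change = 8.41% − 6.92% = +1.49 pp.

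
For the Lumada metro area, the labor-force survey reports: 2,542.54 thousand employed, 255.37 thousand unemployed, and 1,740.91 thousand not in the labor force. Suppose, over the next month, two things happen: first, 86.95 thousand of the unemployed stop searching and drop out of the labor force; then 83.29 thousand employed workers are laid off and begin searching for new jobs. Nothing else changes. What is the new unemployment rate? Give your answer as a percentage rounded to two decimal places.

New unemployment rate ≈ 9.28%.

Initially, labor force = 2,542.54 + 255.37 = 2,797.91 thousand, so u = 255.37/2,797.91 = 9.13%.
After the first change, unemployed and labor force both fall by 86.95 → E = 2,542.54, U = 168.42, labor force = 2,710.96 thousand.
After the second change, employed falls and unemployed rises by 83.29; labor force unchanged → E = 2,459.25, U = 251.71, labor force = 2,710.96 thousand.
New unemployment rate = 251.71 / 2,710.96 = 9.28%.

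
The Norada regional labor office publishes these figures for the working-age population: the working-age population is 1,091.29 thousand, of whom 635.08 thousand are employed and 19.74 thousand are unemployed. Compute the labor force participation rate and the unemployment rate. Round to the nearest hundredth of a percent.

Labor force = employed + unemployed = 635.08 + 19.74 = 654.82 thousand.
Unemployment rate = 19.74 / 654.82 = 3.01%.
Labor force participation rate = 654.82 / 1,091.29 = 60.00%.

Labor force participation rate ≈ 60.00%; unemployment rate ≈ 3.01%.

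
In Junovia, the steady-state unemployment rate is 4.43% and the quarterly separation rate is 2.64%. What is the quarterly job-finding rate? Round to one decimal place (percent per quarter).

Job-finding rate ≈ 57.0% per quarter.

From u* = s/(s+f): f = s·(1−u)/u.
f = 2.64 × (1 − 0.0443) / 0.0443 = 2.5230 / 0.0443 ≈ 57.0% per quarter.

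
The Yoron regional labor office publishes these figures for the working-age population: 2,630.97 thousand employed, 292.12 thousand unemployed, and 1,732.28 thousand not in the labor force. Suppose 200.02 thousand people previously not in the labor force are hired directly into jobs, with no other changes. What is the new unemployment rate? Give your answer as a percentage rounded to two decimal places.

Initially, labor force = 2,630.97 + 292.12 = 2,923.09 thousand, so u = 292.12/2,923.09 = 9.99%.
After the change, employed and labor force both rise by 200.02; unemployed unchanged → E = 2,830.99, U = 292.12, labor force = 3,123.11 thousand.
New unemployment rate = 292.12 / 3,123.11 = 9.35%.

New unemployment rate ≈ 9.35%.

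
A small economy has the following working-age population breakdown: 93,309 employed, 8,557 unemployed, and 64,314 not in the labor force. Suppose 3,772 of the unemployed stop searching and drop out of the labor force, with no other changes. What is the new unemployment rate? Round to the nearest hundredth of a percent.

New unemployment rate ≈ 4.88%.

Initially, labor force = 93,309 + 8,557 = 101,866, so u = 8,557/101,866 = 8.40%.
After the change, unemployed and labor force both fall by 3,772 → E = 93,309, U = 4,785, labor force = 98,094.
New unemployment rate = 4,785 / 98,094 = 4.88%.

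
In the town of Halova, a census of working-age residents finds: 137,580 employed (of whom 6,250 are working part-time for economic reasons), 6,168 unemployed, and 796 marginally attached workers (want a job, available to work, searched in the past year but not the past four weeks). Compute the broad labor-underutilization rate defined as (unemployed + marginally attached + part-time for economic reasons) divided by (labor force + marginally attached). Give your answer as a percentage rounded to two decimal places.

Broad underutilization rate ≈ 9.14%.

Labor force = 137,580 + 6,168 = 143,748.
Numerator = 6,168 + 796 + 6,250 = 13,214.
Denominator = 143,748 + 796 = 144,544.
Broad rate = 13,214 / 144,544 = 9.14%.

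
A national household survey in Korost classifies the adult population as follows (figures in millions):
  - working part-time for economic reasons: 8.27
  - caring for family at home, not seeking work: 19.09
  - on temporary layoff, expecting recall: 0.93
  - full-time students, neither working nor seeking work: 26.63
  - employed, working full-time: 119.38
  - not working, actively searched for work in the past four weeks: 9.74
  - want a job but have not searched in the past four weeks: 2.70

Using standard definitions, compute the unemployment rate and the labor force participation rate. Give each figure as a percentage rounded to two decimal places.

Unemployment rate ≈ 7.71%; labor force participation rate ≈ 74.07%.

Employed = 8.27 + 119.38 = 127.65 million (anyone who worked, including part-time for economic reasons, counts as employed).
Unemployed = 0.93 + 9.74 = 10.67 million (jobless and actively searching, or on temporary layoff).
Labor force = 127.65 + 10.67 = 138.32 million.
Not in labor force = 19.09 + 26.63 + 2.70 = 48.42 million (those not working and not actively searching are outside the labor force — including those who want a job but have given up searching).
Civilian working-age population = 138.32 + 48.42 = 186.74 million.
Unemployment rate = 10.67 / 138.32 = 7.71%.
Labor force participation rate = 138.32 / 186.74 = 74.07%.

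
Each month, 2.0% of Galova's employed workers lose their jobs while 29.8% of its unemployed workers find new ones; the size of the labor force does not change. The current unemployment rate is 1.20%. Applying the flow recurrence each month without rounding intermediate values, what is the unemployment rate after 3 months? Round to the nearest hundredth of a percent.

With a fixed labor force, u_{t+1} = u_t + s·(1−u_t) − f·u_t = u_t·(1−s−f) + s.
Here 1−s−f = 0.682 and s = 0.020.
u_1 = 0.012000 × 0.682 + 0.020 = 0.028184.
u_2 = 0.028184 × 0.682 + 0.020 = 0.039221.
u_3 = 0.039221 × 0.682 + 0.020 = 0.046749.

Unemployment rate after three months ≈ 4.67%.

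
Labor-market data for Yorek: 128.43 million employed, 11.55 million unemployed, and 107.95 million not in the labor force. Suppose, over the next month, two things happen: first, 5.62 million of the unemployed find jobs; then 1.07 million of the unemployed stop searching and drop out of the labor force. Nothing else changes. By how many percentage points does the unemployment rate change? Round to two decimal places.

The unemployment rate changes by −4.75 percentage points.

Initially, labor force = 128.43 + 11.55 = 139.98 million, so u = 11.55/139.98 = 8.25%.
After the first change, unemployed falls and employed rises by 5.62; labor force unchanged → E = 134.05, U = 5.93, labor force = 139.98 million.
After the second change, unemployed and labor force both fall by 1.07 → E = 134.05, U = 4.86, labor force = 138.91 million.
New unemployment rate = 4.86 / 138.91 = 3.50%.
Change = 3.50% − 8.25% = −4.75 percentage points.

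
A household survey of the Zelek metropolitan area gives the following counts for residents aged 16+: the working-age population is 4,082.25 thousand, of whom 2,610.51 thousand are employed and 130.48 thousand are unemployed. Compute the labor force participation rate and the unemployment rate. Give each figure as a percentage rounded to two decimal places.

Labor force = employed + unemployed = 2,610.51 + 130.48 = 2,740.99 thousand.
Unemployment rate = 130.48 / 2,740.99 = 4.76%.
Labor force participation rate = 2,740.99 / 4,082.25 = 67.14%.

Labor force participation rate ≈ 67.14%; unemployment rate ≈ 4.76%.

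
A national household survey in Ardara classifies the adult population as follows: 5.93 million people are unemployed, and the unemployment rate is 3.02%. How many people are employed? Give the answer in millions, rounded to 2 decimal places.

Labor force = U / u = 5.93 / 0.0302 ≈ 196.36 million.
Employed = labor force − unemployed = 196.36 − 5.93 = 190.43 million.

About 190.43 million are employed.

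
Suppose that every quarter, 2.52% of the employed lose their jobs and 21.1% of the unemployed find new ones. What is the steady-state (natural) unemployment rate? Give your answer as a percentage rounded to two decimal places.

Steady-state unemployment rate ≈ 10.67%.

At steady state the flows balance: s·E = f·U, so U/(E+U) = s/(s+f).
u* = 2.52 / (2.52 + 21.1) = 2.52 / 23.62 = 10.67%.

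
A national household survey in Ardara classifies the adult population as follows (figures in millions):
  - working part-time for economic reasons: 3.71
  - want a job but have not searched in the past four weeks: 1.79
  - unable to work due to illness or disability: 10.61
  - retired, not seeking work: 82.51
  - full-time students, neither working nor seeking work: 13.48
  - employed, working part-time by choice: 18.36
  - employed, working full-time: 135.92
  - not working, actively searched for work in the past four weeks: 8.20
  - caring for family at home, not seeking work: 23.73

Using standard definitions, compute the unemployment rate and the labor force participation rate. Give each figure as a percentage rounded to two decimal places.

Unemployment rate ≈ 4.93%; labor force participation rate ≈ 55.71%.

Employed = 3.71 + 18.36 + 135.92 = 157.99 million (anyone who worked, including part-time for economic reasons, counts as employed).
Unemployed = 8.20 million.
Labor force = 157.99 + 8.20 = 166.19 million.
Not in labor force = 1.79 + 10.61 + 82.51 + 13.48 + 23.73 = 132.12 million (those not working and not actively searching are outside the labor force — including those who want a job but have given up searching).
Civilian working-age population = 166.19 + 132.12 = 298.31 million.
Unemployment rate = 8.20 / 166.19 = 4.93%.
Labor force participation rate = 166.19 / 298.31 = 55.71%.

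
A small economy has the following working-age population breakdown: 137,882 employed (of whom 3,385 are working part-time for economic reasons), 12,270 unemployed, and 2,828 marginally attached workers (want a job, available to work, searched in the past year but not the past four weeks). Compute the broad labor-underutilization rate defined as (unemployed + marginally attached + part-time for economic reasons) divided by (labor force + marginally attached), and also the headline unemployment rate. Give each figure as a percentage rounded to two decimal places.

Labor force = 137,882 + 12,270 = 150,152.
Numerator = 12,270 + 2,828 + 3,385 = 18,483.
Denominator = 150,152 + 2,828 = 152,980.
Broad rate = 18,483 / 152,980 = 12.08%.
Headline unemployment rate = 12,270 / 150,152 = 8.17%.

Broad underutilization rate ≈ 12.08%; headline unemployment rate ≈ 8.17%.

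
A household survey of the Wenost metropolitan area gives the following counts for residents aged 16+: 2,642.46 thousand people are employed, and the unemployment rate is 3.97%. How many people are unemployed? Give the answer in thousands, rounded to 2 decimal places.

Let U be the number unemployed. The labor force is E + U, and U/(E+U) = 0.0397.
So U = 0.0397 × 2,642.46 / (1 − 0.0397) = 104.9057 / 0.9603 ≈ 109.24 thousand.

About 109.24 thousand are unemployed.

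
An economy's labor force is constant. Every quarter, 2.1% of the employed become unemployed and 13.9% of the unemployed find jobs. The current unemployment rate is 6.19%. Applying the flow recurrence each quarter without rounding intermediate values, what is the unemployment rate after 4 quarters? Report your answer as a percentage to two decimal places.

With a fixed labor force, u_{t+1} = u_t + s·(1−u_t) − f·u_t = u_t·(1−s−f) + s.
Here 1−s−f = 0.840 and s = 0.021.
u_1 = 0.061900 × 0.840 + 0.021 = 0.072996.
u_2 = 0.072996 × 0.840 + 0.021 = 0.082317.
u_3 = 0.082317 × 0.840 + 0.021 = 0.090146.
u_4 = 0.090146 × 0.840 + 0.021 = 0.096723.

Unemployment rate after four quarters ≈ 9.67%.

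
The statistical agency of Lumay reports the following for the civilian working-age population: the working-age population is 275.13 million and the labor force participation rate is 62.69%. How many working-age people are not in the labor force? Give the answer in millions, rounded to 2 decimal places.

About 102.65 million are not in the labor force.

Share not in the labor force = 1 − 0.6269 = 0.3731.
Not in labor force = 0.3731 × 275.13 ≈ 102.65 million.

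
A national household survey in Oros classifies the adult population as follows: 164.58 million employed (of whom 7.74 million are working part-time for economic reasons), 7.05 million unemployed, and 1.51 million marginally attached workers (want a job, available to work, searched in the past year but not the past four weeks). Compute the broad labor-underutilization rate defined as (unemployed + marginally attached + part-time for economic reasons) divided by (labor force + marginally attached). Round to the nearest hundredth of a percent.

Broad underutilization rate ≈ 9.41%.

Labor force = 164.58 + 7.05 = 171.63 million.
Numerator = 7.05 + 1.51 + 7.74 = 16.30 million.
Denominator = 171.63 + 1.51 = 173.14 million.
Broad rate = 16.30 / 173.14 = 9.41%.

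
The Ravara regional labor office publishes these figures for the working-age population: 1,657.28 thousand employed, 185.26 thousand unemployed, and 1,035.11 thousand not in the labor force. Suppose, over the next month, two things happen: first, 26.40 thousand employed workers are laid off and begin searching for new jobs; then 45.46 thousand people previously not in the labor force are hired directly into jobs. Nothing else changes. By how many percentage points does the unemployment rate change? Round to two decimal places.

The unemployment rate changes by +1.16 percentage points.

Initially, labor force = 1,657.28 + 185.26 = 1,842.54 thousand, so u = 185.26/1,842.54 = 10.05%.
After the first change, employed falls and unemployed rises by 26.40; labor force unchanged → E = 1,630.88, U = 211.66, labor force = 1,842.54 thousand.
After the second change, employed and labor force both rise by 45.46; unemployed unchanged → E = 1,676.34, U = 211.66, labor force = 1,888.00 thousand.
New unemployment rate = 211.66 / 1,888.00 = 11.21%.
Change = 11.21% − 10.05% = +1.16 percentage points.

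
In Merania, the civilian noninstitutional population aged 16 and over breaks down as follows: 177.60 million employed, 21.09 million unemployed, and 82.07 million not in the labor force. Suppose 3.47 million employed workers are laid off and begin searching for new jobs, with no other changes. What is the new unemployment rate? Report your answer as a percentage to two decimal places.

New unemployment rate ≈ 12.36%.

Initially, labor force = 177.60 + 21.09 = 198.69 million, so u = 21.09/198.69 = 10.61%.
After the change, employed falls and unemployed rises by 3.47; labor force unchanged → E = 174.13, U = 24.56, labor force = 198.69 million.
New unemployment rate = 24.56 / 198.69 = 12.36%.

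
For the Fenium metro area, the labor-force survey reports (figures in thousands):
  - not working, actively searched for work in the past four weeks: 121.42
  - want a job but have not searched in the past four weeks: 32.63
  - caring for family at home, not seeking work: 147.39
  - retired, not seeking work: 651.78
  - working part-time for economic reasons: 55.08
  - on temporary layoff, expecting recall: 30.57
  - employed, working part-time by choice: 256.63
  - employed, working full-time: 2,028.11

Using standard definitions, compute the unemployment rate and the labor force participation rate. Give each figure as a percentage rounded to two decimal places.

Employed = 55.08 + 256.63 + 2,028.11 = 2,339.82 thousand (anyone who worked, including part-time for economic reasons, counts as employed).
Unemployed = 121.42 + 30.57 = 151.99 thousand (jobless and actively searching, or on temporary layoff).
Labor force = 2,339.82 + 151.99 = 2,491.81 thousand.
Not in labor force = 32.63 + 147.39 + 651.78 = 831.80 thousand (those not working and not actively searching are outside the labor force — including those who want a job but have given up searching).
Civilian working-age population = 2,491.81 + 831.80 = 3,323.61 thousand.
Unemployment rate = 151.99 / 2,491.81 = 6.10%.
Labor force participation rate = 2,491.81 / 3,323.61 = 74.97%.

Unemployment rate ≈ 6.10%; labor force participation rate ≈ 74.97%.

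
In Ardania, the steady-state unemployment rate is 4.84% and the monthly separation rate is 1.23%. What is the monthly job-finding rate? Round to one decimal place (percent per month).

From u* = s/(s+f): f = s·(1−u)/u.
f = 1.23 × (1 − 0.0484) / 0.0484 = 1.1705 / 0.0484 ≈ 24.2% per month.

Job-finding rate ≈ 24.2% per month.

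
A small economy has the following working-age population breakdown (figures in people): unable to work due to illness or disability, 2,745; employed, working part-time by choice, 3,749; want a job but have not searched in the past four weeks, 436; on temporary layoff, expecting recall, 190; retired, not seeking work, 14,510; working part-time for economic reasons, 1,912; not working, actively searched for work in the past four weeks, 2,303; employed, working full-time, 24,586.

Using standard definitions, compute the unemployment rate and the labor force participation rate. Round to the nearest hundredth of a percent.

Employed = 3,749 + 1,912 + 24,586 = 30,247 (anyone who worked, including part-time for economic reasons, counts as employed).
Unemployed = 190 + 2,303 = 2,493 (jobless and actively searching, or on temporary layoff).
Labor force = 30,247 + 2,493 = 32,740.
Not in labor force = 2,745 + 436 + 14,510 = 17,691 (those not working and not actively searching are outside the labor force — including those who want a job but have given up searching).
Civilian working-age population = 32,740 + 17,691 = 50,431.
Unemployment rate = 2,493 / 32,740 = 7.61%.
Labor force participation rate = 32,740 / 50,431 = 64.92%.

Unemployment rate ≈ 7.61%; labor force participation rate ≈ 64.92%.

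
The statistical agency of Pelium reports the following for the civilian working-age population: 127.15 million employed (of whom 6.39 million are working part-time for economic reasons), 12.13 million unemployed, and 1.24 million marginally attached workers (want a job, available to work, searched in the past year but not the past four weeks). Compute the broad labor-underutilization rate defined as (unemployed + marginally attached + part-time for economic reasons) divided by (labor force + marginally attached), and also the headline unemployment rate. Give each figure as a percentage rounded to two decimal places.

Broad underutilization rate ≈ 14.06%; headline unemployment rate ≈ 8.71%.

Labor force = 127.15 + 12.13 = 139.28 million.
Numerator = 12.13 + 1.24 + 6.39 = 19.76 million.
Denominator = 139.28 + 1.24 = 140.52 million.
Broad rate = 19.76 / 140.52 = 14.06%.
Headline unemployment rate = 12.13 / 139.28 = 8.71%.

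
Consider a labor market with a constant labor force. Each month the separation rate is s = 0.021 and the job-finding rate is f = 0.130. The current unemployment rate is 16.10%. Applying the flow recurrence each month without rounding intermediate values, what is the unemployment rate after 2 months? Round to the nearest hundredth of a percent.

With a fixed labor force, u_{t+1} = u_t + s·(1−u_t) − f·u_t = u_t·(1−s−f) + s.
Here 1−s−f = 0.849 and s = 0.021.
u_1 = 0.161000 × 0.849 + 0.021 = 0.157689.
u_2 = 0.157689 × 0.849 + 0.021 = 0.154878.

Unemployment rate after two months ≈ 15.49%.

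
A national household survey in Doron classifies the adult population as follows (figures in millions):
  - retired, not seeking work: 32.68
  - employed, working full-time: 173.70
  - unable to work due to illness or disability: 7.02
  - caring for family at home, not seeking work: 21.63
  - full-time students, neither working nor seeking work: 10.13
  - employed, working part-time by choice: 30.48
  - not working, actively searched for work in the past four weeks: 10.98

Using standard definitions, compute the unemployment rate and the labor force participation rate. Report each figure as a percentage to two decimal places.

Unemployment rate ≈ 5.10%; labor force participation rate ≈ 75.07%.

Employed = 173.70 + 30.48 = 204.18 million.
Unemployed = 10.98 million.
Labor force = 204.18 + 10.98 = 215.16 million.
Not in labor force = 32.68 + 7.02 + 21.63 + 10.13 = 71.46 million (those not working and not actively searching are outside the labor force).
Civilian working-age population = 215.16 + 71.46 = 286.62 million.
Unemployment rate = 10.98 / 215.16 = 5.10%.
Labor force participation rate = 215.16 / 286.62 = 75.07%.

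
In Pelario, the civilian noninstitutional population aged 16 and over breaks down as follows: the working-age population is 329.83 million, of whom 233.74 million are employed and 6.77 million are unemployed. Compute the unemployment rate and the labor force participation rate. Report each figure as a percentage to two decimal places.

Unemployment rate ≈ 2.81%; labor force participation rate ≈ 72.92%.

Labor force = employed + unemployed = 233.74 + 6.77 = 240.51 million.
Unemployment rate = 6.77 / 240.51 = 2.81%.
Labor force participation rate = 240.51 / 329.83 = 72.92%.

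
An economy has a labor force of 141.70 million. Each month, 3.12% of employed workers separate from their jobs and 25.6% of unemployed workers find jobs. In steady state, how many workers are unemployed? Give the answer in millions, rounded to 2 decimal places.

About 15.39 million are unemployed in steady state.

Steady-state unemployment rate u* = s/(s+f) = 3.12/(3.12+25.6) = 0.108635.
Unemployed = u* × labor force = 0.108635 × 141.70 ≈ 15.39 million.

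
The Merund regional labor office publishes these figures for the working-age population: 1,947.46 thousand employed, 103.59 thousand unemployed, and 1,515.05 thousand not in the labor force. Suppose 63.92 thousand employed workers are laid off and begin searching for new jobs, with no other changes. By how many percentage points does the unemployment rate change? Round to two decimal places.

The unemployment rate changes by +3.12 percentage points.

Initially, labor force = 1,947.46 + 103.59 = 2,051.05 thousand, so u = 103.59/2,051.05 = 5.05%.
After the change, employed falls and unemployed rises by 63.92; labor force unchanged → E = 1,883.54, U = 167.51, labor force = 2,051.05 thousand.
New unemployment rate = 167.51 / 2,051.05 = 8.17%.
Change = 8.17% − 5.05% = +3.12 percentage points.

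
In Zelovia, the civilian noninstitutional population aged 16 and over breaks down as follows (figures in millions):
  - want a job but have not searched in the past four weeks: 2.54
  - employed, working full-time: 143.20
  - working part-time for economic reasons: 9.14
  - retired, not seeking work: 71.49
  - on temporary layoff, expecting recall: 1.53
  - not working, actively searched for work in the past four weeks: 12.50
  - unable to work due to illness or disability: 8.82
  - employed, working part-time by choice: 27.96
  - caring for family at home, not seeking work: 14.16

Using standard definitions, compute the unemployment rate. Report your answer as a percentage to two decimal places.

Employed = 143.20 + 9.14 + 27.96 = 180.30 million (anyone who worked, including part-time for economic reasons, counts as employed).
Unemployed = 1.53 + 12.50 = 14.03 million (jobless and actively searching, or on temporary layoff).
Labor force = 180.30 + 14.03 = 194.33 million.
Unemployment rate = 14.03 / 194.33 = 7.22%.

Unemployment rate ≈ 7.22%.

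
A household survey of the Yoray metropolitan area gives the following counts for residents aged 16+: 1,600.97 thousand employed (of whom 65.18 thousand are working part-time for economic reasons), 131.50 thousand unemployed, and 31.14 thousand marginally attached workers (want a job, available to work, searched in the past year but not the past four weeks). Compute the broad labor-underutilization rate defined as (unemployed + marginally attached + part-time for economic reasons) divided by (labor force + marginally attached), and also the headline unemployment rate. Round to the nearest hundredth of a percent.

Broad underutilization rate ≈ 12.92%; headline unemployment rate ≈ 7.59%.

Labor force = 1,600.97 + 131.50 = 1,732.47 thousand.
Numerator = 131.50 + 31.14 + 65.18 = 227.82 thousand.
Denominator = 1,732.47 + 31.14 = 1,763.61 thousand.
Broad rate = 227.82 / 1,763.61 = 12.92%.
Headline unemployment rate = 131.50 / 1,732.47 = 7.59%.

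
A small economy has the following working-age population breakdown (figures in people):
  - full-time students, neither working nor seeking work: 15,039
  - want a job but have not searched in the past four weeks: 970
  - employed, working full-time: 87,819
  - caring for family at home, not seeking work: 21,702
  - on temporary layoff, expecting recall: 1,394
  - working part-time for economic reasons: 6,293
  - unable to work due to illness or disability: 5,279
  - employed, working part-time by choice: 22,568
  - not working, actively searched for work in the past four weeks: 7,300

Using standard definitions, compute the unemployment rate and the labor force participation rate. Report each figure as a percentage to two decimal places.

Unemployment rate ≈ 6.93%; labor force participation rate ≈ 74.47%.

Employed = 87,819 + 6,293 + 22,568 = 116,680 (anyone who worked, including part-time for economic reasons, counts as employed).
Unemployed = 1,394 + 7,300 = 8,694 (jobless and actively searching, or on temporary layoff).
Labor force = 116,680 + 8,694 = 125,374.
Not in labor force = 15,039 + 970 + 21,702 + 5,279 = 42,990 (those not working and not actively searching are outside the labor force — including those who want a job but have given up searching).
Civilian working-age population = 125,374 + 42,990 = 168,364.
Unemployment rate = 8,694 / 125,374 = 6.93%.
Labor force participation rate = 125,374 / 168,364 = 74.47%.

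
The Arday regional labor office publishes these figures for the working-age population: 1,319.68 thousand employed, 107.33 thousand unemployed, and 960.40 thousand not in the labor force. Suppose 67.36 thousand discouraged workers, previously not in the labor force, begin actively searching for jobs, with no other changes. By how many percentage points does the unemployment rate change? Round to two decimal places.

Initially, labor force = 1,319.68 + 107.33 = 1,427.01 thousand, so u = 107.33/1,427.01 = 7.52%.
After the change, unemployed and labor force both rise by 67.36 → E = 1,319.68, U = 174.69, labor force = 1,494.37 thousand.
New unemployment rate = 174.69 / 1,494.37 = 11.69%.
Change = 11.69% − 7.52% = +4.17 percentage points.

The unemployment rate changes by +4.17 percentage points.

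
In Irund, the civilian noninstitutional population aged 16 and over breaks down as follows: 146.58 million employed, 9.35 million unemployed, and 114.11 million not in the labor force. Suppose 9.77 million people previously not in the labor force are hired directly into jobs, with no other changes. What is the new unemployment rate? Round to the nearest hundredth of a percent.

New unemployment rate ≈ 5.64%.

Initially, labor force = 146.58 + 9.35 = 155.93 million, so u = 9.35/155.93 = 6.00%.
After the change, employed and labor force both rise by 9.77; unemployed unchanged → E = 156.35, U = 9.35, labor force = 165.70 million.
New unemployment rate = 9.35 / 165.70 = 5.64%.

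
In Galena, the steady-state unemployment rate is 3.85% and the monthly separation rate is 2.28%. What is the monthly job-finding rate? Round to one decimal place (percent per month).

Job-finding rate ≈ 56.9% per month.

From u* = s/(s+f): f = s·(1−u)/u.
f = 2.28 × (1 − 0.0385) / 0.0385 = 2.1922 / 0.0385 ≈ 56.9% per month.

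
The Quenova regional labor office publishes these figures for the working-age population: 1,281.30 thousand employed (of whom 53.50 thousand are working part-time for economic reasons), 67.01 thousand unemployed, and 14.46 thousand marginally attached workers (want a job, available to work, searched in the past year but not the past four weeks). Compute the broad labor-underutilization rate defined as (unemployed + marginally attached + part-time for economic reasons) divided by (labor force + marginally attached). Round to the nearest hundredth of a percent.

Broad underutilization rate ≈ 9.90%.

Labor force = 1,281.30 + 67.01 = 1,348.31 thousand.
Numerator = 67.01 + 14.46 + 53.50 = 134.97 thousand.
Denominator = 1,348.31 + 14.46 = 1,362.77 thousand.
Broad rate = 134.97 / 1,362.77 = 9.90%.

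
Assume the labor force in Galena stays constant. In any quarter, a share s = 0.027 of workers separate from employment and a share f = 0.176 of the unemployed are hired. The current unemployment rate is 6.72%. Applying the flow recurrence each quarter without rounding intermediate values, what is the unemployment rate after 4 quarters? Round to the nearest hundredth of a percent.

With a fixed labor force, u_{t+1} = u_t + s·(1−u_t) − f·u_t = u_t·(1−s−f) + s.
Here 1−s−f = 0.797 and s = 0.027.
u_1 = 0.067200 × 0.797 + 0.027 = 0.080558.
u_2 = 0.080558 × 0.797 + 0.027 = 0.091205.
u_3 = 0.091205 × 0.797 + 0.027 = 0.099690.
u_4 = 0.099690 × 0.797 + 0.027 = 0.106453.

Unemployment rate after four quarters ≈ 10.65%.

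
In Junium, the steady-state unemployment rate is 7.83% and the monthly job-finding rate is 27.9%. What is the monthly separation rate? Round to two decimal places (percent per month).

Separation rate ≈ 2.37% per month.

From u* = s/(s+f): s = u·f/(1−u).
s = 0.0783 × 27.9 / (1 − 0.0783) = 2.1846 / 0.9217 ≈ 2.37% per month.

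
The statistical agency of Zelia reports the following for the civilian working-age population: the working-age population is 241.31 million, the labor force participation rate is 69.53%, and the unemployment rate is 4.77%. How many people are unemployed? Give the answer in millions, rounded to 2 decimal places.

Labor force = 0.6953 × 241.31 = 167.78 million.
Unemployed = 0.0477 × 167.78 ≈ 8.00 million.

About 8.00 million are unemployed.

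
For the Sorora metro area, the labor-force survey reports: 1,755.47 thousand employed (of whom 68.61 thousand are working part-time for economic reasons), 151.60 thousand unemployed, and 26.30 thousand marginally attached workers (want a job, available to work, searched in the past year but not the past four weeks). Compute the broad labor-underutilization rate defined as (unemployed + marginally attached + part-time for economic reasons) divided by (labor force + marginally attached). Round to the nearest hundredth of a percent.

Labor force = 1,755.47 + 151.60 = 1,907.07 thousand.
Numerator = 151.60 + 26.30 + 68.61 = 246.51 thousand.
Denominator = 1,907.07 + 26.30 = 1,933.37 thousand.
Broad rate = 246.51 / 1,933.37 = 12.75%.

Broad underutilization rate ≈ 12.75%.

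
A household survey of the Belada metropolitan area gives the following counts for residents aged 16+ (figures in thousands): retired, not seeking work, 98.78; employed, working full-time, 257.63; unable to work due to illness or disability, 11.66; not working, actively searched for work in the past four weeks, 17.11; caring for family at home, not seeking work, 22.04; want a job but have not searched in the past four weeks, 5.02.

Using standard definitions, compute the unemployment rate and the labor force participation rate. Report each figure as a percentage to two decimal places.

Unemployment rate ≈ 6.23%; labor force participation rate ≈ 66.65%.

Employed = 257.63 thousand.
Unemployed = 17.11 thousand.
Labor force = 257.63 + 17.11 = 274.74 thousand.
Not in labor force = 98.78 + 11.66 + 22.04 + 5.02 = 137.50 thousand (those not working and not actively searching are outside the labor force — including those who want a job but have given up searching).
Civilian working-age population = 274.74 + 137.50 = 412.24 thousand.
Unemployment rate = 17.11 / 274.74 = 6.23%.
Labor force participation rate = 274.74 / 412.24 = 66.65%.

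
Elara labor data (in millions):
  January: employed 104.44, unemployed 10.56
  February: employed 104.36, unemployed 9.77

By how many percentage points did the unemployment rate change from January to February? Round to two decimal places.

January: labor force = 104.44 + 10.56 = 115.00; u = 10.56/115.00 = 9.18%.
February: labor force = 104.36 + 9.77 = 114.13; u = 9.77/114.13 = 8.56%.
Change = 8.56% − 9.18% = −0.62 pp.

The unemployment rate changed by −0.62 percentage points.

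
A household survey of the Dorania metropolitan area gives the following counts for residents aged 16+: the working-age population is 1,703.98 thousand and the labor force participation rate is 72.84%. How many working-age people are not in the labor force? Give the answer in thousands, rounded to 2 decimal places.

About 462.80 thousand are not in the labor force.

Share not in the labor force = 1 − 0.7284 = 0.2716.
Not in labor force = 0.2716 × 1,703.98 ≈ 462.80 thousand.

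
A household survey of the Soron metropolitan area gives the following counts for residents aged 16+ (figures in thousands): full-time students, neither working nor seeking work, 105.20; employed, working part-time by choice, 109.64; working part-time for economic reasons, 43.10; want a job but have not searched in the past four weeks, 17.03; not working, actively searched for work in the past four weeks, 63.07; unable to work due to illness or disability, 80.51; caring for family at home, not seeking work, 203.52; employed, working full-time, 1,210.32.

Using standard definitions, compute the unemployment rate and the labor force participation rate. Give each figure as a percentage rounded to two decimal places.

Employed = 109.64 + 43.10 + 1,210.32 = 1,363.06 thousand (anyone who worked, including part-time for economic reasons, counts as employed).
Unemployed = 63.07 thousand.
Labor force = 1,363.06 + 63.07 = 1,426.13 thousand.
Not in labor force = 105.20 + 17.03 + 80.51 + 203.52 = 406.26 thousand (those not working and not actively searching are outside the labor force — including those who want a job but have given up searching).
Civilian working-age population = 1,426.13 + 406.26 = 1,832.39 thousand.
Unemployment rate = 63.07 / 1,426.13 = 4.42%.
Labor force participation rate = 1,426.13 / 1,832.39 = 77.83%.

Unemployment rate ≈ 4.42%; labor force participation rate ≈ 77.83%.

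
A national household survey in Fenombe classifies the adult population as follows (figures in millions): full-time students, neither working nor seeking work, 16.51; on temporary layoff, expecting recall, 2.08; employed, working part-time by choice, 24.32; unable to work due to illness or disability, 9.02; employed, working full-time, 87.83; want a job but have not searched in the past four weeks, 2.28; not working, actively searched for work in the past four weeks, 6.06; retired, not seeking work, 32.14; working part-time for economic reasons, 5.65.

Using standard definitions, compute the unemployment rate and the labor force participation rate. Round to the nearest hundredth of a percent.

Unemployment rate ≈ 6.46%; labor force participation rate ≈ 67.75%.

Employed = 24.32 + 87.83 + 5.65 = 117.80 million (anyone who worked, including part-time for economic reasons, counts as employed).
Unemployed = 2.08 + 6.06 = 8.14 million (jobless and actively searching, or on temporary layoff).
Labor force = 117.80 + 8.14 = 125.94 million.
Not in labor force = 16.51 + 9.02 + 2.28 + 32.14 = 59.95 million (those not working and not actively searching are outside the labor force — including those who want a job but have given up searching).
Civilian working-age population = 125.94 + 59.95 = 185.89 million.
Unemployment rate = 8.14 / 125.94 = 6.46%.
Labor force participation rate = 125.94 / 185.89 = 67.75%.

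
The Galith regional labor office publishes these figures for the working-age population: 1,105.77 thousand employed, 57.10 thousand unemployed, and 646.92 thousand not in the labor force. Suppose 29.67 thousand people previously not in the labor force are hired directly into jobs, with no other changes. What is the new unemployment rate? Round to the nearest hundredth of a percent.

New unemployment rate ≈ 4.79%.

Initially, labor force = 1,105.77 + 57.10 = 1,162.87 thousand, so u = 57.10/1,162.87 = 4.91%.
After the change, employed and labor force both rise by 29.67; unemployed unchanged → E = 1,135.44, U = 57.10, labor force = 1,192.54 thousand.
New unemployment rate = 57.10 / 1,192.54 = 4.79%.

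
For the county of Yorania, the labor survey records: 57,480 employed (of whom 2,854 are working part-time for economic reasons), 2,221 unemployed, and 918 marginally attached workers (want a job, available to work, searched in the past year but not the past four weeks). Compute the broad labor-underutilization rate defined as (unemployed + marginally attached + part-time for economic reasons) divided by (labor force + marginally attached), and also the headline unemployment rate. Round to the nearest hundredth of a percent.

Broad underutilization rate ≈ 9.89%; headline unemployment rate ≈ 3.72%.

Labor force = 57,480 + 2,221 = 59,701.
Numerator = 2,221 + 918 + 2,854 = 5,993.
Denominator = 59,701 + 918 = 60,619.
Broad rate = 5,993 / 60,619 = 9.89%.
Headline unemployment rate = 2,221 / 59,701 = 3.72%.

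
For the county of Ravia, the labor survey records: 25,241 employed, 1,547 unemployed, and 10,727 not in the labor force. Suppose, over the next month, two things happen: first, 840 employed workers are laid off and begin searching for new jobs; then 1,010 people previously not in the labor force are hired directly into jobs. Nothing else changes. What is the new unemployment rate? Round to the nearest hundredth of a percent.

Initially, labor force = 25,241 + 1,547 = 26,788, so u = 1,547/26,788 = 5.77%.
After the first change, employed falls and unemployed rises by 840; labor force unchanged → E = 24,401, U = 2,387, labor force = 26,788.
After the second change, employed and labor force both rise by 1,010; unemployed unchanged → E = 25,411, U = 2,387, labor force = 27,798.
New unemployment rate = 2,387 / 27,798 = 8.59%.

New unemployment rate ≈ 8.59%.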